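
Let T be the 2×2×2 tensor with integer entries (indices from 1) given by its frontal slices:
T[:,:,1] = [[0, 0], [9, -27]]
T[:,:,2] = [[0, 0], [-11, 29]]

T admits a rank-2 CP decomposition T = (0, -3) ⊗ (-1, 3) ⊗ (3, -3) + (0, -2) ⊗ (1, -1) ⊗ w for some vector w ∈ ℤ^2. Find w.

w = (0, 1)

Subtract the known terms from T to get the rank-1 residual R = (0, -2) ⊗ (1, -1) ⊗ w, so R[i,j,k] = a[i]·b[j]·w[k]. Pick indices with nonzero a[2]·b[1] = (-2)·(1) = -2. Only the fibre through (2,1,·) is needed: R[2,1,:] = T[2,1,:] − Σₗ aₗ[2]bₗ[1]cₗ = [9, -11] − (-3)·(-1)·(3, -3) = [0, -2]. Then w[k] = R[2,1,k] / -2 for each k, giving w = [0, -2] / -2 = (0, 1).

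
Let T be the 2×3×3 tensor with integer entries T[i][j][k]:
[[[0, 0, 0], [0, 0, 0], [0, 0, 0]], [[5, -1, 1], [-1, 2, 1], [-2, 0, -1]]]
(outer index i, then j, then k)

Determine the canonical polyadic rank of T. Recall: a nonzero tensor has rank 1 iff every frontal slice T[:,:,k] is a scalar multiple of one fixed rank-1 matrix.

Lower bound: the mode-3 unfolding of T (rows indexed by k, columns by (i,j) = (0,0), (0,1), (0,2), (1,0), (1,1), (1,2)) is [[0, 0, 0, 5, -1, -2], [0, 0, 0, -1, 2, 0], [0, 0, 0, 1, 1, -1]].
There the 3×3 minor on rows k ∈ {0, 1, 2}, columns (i,j) ∈ {(1,0), (1,1), (1,2)} is det [[5, -1, -2], [-1, 2, 0], [1, 1, -1]] = -3 ≠ 0, so this unfolding has rank ≥ 3; CP rank is at least every unfolding rank, so rank(T) ≥ 3. (Unfolding ranks only ever bound the CP rank from below — rank(T) can be strictly larger than all of them — so the matching upper bound has to come from an explicit 3-term decomposition.)
Upper bound: T is a sum of 3 rank-1 terms, T = (0, 1) ∘ (0, 0, 1) ∘ (-1, -2, -2) + (0, 1) ∘ (1, 1, 1) ∘ (1, 1, 1) + (0, 1) ∘ (2, -1, -1) ∘ (2, -1, 0) (written with every a and b primitive with positive leading entry and the scale carried by c; CP decompositions are not unique, and this one is verified by expanding entrywise), so rank(T) ≤ 3.
These bounds meet, so rank(T) = 3.
Check entry T[0,2,2] = 0: (0)·(1)·(-2) + (0)·(1)·(1) + (0)·(-1)·(0) = 0.

3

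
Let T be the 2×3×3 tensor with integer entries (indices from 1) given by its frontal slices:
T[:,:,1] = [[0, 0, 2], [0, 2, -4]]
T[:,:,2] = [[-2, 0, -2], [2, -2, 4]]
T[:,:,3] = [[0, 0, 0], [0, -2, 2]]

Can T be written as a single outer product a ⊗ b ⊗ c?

The mode-2 unfolding of T (rows indexed by j, columns by (i,k) = (1,1), (1,2), (1,3), (2,1), (2,2), (2,3)) is [[0, -2, 0, 0, 2, 0], [0, 0, 0, 2, -2, -2], [2, -2, 0, -4, 4, 2]].
There the 3×3 minor on rows j ∈ {1, 2, 3}, columns (i,k) ∈ {(1,1), (1,2), (2,1)} is det [[0, -2, 0], [0, 0, 2], [2, -2, -4]] = -8 ≠ 0, so this unfolding has rank ≥ 3; CP rank is at least every unfolding rank, so rank(T) ≥ 3.
In particular rank(T) ≥ 3 > 1, so T is not rank-1.

No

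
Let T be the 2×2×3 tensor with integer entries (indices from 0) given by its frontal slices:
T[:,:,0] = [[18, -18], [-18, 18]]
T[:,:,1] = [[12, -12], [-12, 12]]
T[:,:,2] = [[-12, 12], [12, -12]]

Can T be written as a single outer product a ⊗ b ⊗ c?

Yes

If T = a ⊗ b ⊗ c then every fibre of T is a multiple of the corresponding factor, so read the factors off the fibres through the nonzero entry T[0,0,0] = 18.
The mode-1 fibre T[:,0,0] = [18, -18] gives a = [1, -1] (primitive direction); the mode-2 fibre T[0,:,0] = [18, -18] gives b = [1, -1]; then c[k] = T[0,0,k] / (a[0]·b[0]) = [18, 12, -12] / 1 = [18, 12, -12].
Expanding [1, -1] ⊗ [1, -1] ⊗ [18, 12, -12] reproduces all 12 entries of T, so T = [1, -1] ⊗ [1, -1] ⊗ [18, 12, -12] and rank(T) ≤ 1.
Equivalently every frontal slice T[:,:,k] is c[k] times the rank-1 matrix [1, -1] ⊗ [1, -1]. So T has rank 1 (it is nonzero).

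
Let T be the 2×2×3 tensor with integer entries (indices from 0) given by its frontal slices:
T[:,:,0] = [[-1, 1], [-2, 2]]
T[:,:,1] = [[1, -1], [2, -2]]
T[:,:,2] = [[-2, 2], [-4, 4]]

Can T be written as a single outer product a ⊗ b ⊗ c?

Yes

If T = a ⊗ b ⊗ c then every fibre of T is a multiple of the corresponding factor, so read the factors off the fibres through the nonzero entry T[0,0,0] = -1.
The mode-1 fibre T[:,0,0] = [-1, -2] gives a = (1, 2) (primitive direction); the mode-2 fibre T[0,:,0] = [-1, 1] gives b = (1, -1); then c[k] = T[0,0,k] / (a[0]·b[0]) = [-1, 1, -2] / 1 = (-1, 1, -2).
Expanding (1, 2) ⊗ (1, -1) ⊗ (-1, 1, -2) reproduces all 12 entries of T, so T = (1, 2) ⊗ (1, -1) ⊗ (-1, 1, -2) and rank(T) ≤ 1.
Equivalently every frontal slice T[:,:,k] is c[k] times the rank-1 matrix (1, 2) ⊗ (1, -1). So T has rank 1 (it is nonzero).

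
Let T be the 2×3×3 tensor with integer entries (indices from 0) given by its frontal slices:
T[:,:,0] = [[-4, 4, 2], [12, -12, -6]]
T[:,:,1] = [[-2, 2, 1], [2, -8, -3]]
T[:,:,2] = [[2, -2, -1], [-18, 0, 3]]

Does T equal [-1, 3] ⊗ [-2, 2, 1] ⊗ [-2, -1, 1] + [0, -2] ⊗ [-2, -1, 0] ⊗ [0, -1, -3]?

Yes

Reconstruct entrywise from the claimed factors. For example, T[1,1,0] = -12 and Σₗ aₗ[1]bₗ[1]cₗ[0] = (3)·(2)·(-2) + (-2)·(-1)·(0) = -12; checking all 18 entries, every one matches. The claim holds.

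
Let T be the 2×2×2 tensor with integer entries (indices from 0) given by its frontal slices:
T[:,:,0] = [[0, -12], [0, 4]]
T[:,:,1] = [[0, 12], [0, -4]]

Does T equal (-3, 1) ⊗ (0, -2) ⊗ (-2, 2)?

Yes

Reconstruct entrywise from the claimed factors. For example, T[0,1,1] = 12 and Σₗ aₗ[0]bₗ[1]cₗ[1] = (-3)·(-2)·(2) = 12; checking all 8 entries, every one matches. The claim holds.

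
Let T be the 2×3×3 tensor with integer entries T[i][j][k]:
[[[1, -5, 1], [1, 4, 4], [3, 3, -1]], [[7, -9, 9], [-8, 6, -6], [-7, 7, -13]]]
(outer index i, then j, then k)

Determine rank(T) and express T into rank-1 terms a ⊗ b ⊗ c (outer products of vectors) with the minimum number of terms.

Lower bound: the mode-2 unfolding of T (rows indexed by j, columns by (i,k) = (0,0), (0,1), (0,2), (1,0), (1,1), (1,2)) is [[1, -5, 1, 7, -9, 9], [1, 4, 4, -8, 6, -6], [3, 3, -1, -7, 7, -13]].
There the 3×3 minor on rows j ∈ {0, 1, 2}, columns (i,k) ∈ {(0,0), (0,1), (0,2)} is det [[1, -5, 1], [1, 4, 4], [3, 3, -1]] = -90 ≠ 0, so this unfolding has rank ≥ 3; CP rank is at least every unfolding rank, so rank(T) ≥ 3. (This is only a lower bound: in general the CP rank may exceed every unfolding rank, so we still need to exhibit 3 rank-1 terms summing to T.)
Upper bound: T is a sum of 3 rank-1 terms, T = [1, -1] ⊗ [1, -2, -2] ⊗ [-2, 0, -2] + [1, 1] ⊗ [1, -2, 1] ⊗ [1, -1, -1] + [1, 2] ⊗ [2, -1, -2] ⊗ [1, -2, 2] (written with every a and b primitive with positive leading entry and the scale carried by c; CP decompositions are not unique, and this one is verified by expanding entrywise), so rank(T) ≤ 3.
These bounds meet, so rank(T) = 3.

rank(T) = 3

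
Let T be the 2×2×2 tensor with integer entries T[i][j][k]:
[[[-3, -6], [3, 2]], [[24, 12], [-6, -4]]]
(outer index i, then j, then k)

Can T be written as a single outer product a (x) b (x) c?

The mode-1 unfolding of T (rows indexed by i, columns by (j,k) = (0,0), (0,1), (1,0), (1,1)) is [[-3, -6, 3, 2], [24, 12, -6, -4]].
There the 2×2 minor on rows i ∈ {0, 1}, columns (j,k) ∈ {(0,0), (0,1)} is det [[-3, -6], [24, 12]] = 108 ≠ 0, so this unfolding has rank ≥ 2; CP rank is at least every unfolding rank, so rank(T) ≥ 2.
In particular rank(T) ≥ 2 > 1, so T is not rank-1.

No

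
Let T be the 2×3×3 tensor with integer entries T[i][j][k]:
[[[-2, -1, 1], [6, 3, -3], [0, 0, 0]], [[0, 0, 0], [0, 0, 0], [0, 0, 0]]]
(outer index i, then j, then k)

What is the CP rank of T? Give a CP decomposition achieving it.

Lower bound: T ≠ 0 (e.g. T[0,0,0] = -2), so rank(T) ≥ 1.
Upper bound: if T = a (x) b (x) c then every fibre of T is a multiple of the corresponding factor, so read the factors off the fibres through the nonzero entry T[0,0,0] = -2.
The mode-1 fibre T[:,0,0] = [-2, 0] gives a = (1, 0) (primitive direction); the mode-2 fibre T[0,:,0] = [-2, 6, 0] gives b = (1, -3, 0); then c[k] = T[0,0,k] / (a[0]·b[0]) = [-2, -1, 1] / 1 = (-2, -1, 1).
Expanding (1, 0) (x) (1, -3, 0) (x) (-2, -1, 1) reproduces all 18 entries of T, so T = (1, 0) (x) (1, -3, 0) (x) (-2, -1, 1) and rank(T) ≤ 1.
These bounds meet, so rank(T) = 1.
Check entry T[0,0,0] = -2: (1)·(1)·(-2) = -2.

rank(T) = 1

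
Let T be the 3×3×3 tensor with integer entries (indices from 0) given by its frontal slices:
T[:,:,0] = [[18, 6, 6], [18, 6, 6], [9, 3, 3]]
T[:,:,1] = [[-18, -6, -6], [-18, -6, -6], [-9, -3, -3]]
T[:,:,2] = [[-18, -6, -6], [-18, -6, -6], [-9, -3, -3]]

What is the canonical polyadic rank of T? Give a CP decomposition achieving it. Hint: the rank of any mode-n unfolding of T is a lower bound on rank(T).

Lower bound: T ≠ 0 (e.g. T[0,0,0] = 18), so rank(T) ≥ 1.
Upper bound: if T = a ∘ b ∘ c then every fibre of T is a multiple of the corresponding factor, so read the factors off the fibres through the nonzero entry T[0,0,0] = 18.
The mode-1 fibre T[:,0,0] = [18, 18, 9] gives a = [2, 2, 1] (primitive direction); the mode-2 fibre T[0,:,0] = [18, 6, 6] gives b = [3, 1, 1]; then c[k] = T[0,0,k] / (a[0]·b[0]) = [18, -18, -18] / 6 = [3, -3, -3].
Expanding [2, 2, 1] ∘ [3, 1, 1] ∘ [3, -3, -3] reproduces all 27 entries of T, so T = [2, 2, 1] ∘ [3, 1, 1] ∘ [3, -3, -3] and rank(T) ≤ 1.
These bounds meet, so rank(T) = 1.

rank(T) = 1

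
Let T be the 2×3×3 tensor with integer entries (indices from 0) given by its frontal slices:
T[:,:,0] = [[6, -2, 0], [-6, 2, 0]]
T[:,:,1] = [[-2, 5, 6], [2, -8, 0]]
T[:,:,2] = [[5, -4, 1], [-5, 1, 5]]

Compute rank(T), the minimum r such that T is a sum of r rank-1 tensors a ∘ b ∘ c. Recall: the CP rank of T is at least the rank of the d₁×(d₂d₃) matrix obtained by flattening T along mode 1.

Lower bound: the mode-2 unfolding of T (rows indexed by j, columns by (i,k) = (0,0), (0,1), (0,2), (1,0), (1,1), (1,2)) is [[6, -2, 5, -6, 2, -5], [-2, 5, -4, 2, -8, 1], [0, 6, 1, 0, 0, 5]].
There the 3×3 minor on rows j ∈ {0, 1, 2}, columns (i,k) ∈ {(0,0), (0,1), (0,2)} is det [[6, -2, 5], [-2, 5, -4], [0, 6, 1]] = 110 ≠ 0, so this unfolding has rank ≥ 3; CP rank is at least every unfolding rank, so rank(T) ≥ 3. (Unfolding ranks only ever bound the CP rank from below — rank(T) can be strictly larger than all of them — so the matching upper bound has to come from an explicit 3-term decomposition.)
Upper bound: T is a sum of 3 rank-1 terms, T = [1, -1] ∘ [1, 1, 1] ∘ [2, 2, 1] + [1, -1] ∘ [2, -2, -1] ∘ [2, -2, 2] + [1, 2] ∘ [0, 1, -2] ∘ [0, -1, -1] (one valid choice — decompositions are not unique — normalised so each a, b is primitive with positive first nonzero entry; check it by expanding all entries), so rank(T) ≤ 3.
These bounds meet, so rank(T) = 3.

3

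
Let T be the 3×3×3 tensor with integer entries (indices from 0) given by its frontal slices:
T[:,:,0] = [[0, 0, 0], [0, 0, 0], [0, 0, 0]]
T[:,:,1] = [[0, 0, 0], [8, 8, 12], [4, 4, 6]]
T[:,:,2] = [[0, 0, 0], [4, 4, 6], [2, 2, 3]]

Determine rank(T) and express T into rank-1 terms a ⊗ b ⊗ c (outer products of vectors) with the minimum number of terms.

rank(T) = 1

Lower bound: T ≠ 0 (e.g. T[1,0,1] = 8), so rank(T) ≥ 1.
Upper bound: if T = a ⊗ b ⊗ c then every fibre of T is a multiple of the corresponding factor, so read the factors off the fibres through the nonzero entry T[1,0,1] = 8.
The mode-1 fibre T[:,0,1] = [0, 8, 4] gives a = (0, 2, 1) (primitive direction); the mode-2 fibre T[1,:,1] = [8, 8, 12] gives b = (2, 2, 3); then c[k] = T[1,0,k] / (a[1]·b[0]) = [0, 8, 4] / 4 = (0, 2, 1).
Expanding (0, 2, 1) ⊗ (2, 2, 3) ⊗ (0, 2, 1) reproduces all 27 entries of T, so T = (0, 2, 1) ⊗ (2, 2, 3) ⊗ (0, 2, 1) and rank(T) ≤ 1.
These bounds meet, so rank(T) = 1.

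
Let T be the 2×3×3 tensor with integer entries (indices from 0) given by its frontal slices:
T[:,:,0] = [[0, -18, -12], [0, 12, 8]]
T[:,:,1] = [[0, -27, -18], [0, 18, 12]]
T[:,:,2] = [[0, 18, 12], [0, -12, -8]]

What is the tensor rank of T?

1

Lower bound: T ≠ 0 (e.g. T[0,1,0] = -18), so rank(T) ≥ 1.
Upper bound: if T = a ∘ b ∘ c then every fibre of T is a multiple of the corresponding factor, so read the factors off the fibres through the nonzero entry T[0,1,0] = -18.
The mode-1 fibre T[:,1,0] = [-18, 12] gives a = [3, -2] (primitive direction); the mode-2 fibre T[0,:,0] = [0, -18, -12] gives b = [0, 3, 2]; then c[k] = T[0,1,k] / (a[0]·b[1]) = [-18, -27, 18] / 9 = [-2, -3, 2].
Expanding [3, -2] ∘ [0, 3, 2] ∘ [-2, -3, 2] reproduces all 18 entries of T, so T = [3, -2] ∘ [0, 3, 2] ∘ [-2, -3, 2] and rank(T) ≤ 1.
These bounds meet, so rank(T) = 1.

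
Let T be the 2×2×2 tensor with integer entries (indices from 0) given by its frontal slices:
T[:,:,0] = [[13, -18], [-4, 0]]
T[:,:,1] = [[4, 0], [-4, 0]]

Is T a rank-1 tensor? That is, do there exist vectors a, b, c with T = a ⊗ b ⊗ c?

No

The mode-2 unfolding of T (rows indexed by j, columns by (i,k) = (0,0), (0,1), (1,0), (1,1)) is [[13, 4, -4, -4], [-18, 0, 0, 0]].
There the 2×2 minor on rows j ∈ {0, 1}, columns (i,k) ∈ {(0,0), (0,1)} is det [[13, 4], [-18, 0]] = 72 ≠ 0, so this unfolding has rank ≥ 2; CP rank is at least every unfolding rank, so rank(T) ≥ 2.
In particular rank(T) ≥ 2 > 1, so T is not rank-1.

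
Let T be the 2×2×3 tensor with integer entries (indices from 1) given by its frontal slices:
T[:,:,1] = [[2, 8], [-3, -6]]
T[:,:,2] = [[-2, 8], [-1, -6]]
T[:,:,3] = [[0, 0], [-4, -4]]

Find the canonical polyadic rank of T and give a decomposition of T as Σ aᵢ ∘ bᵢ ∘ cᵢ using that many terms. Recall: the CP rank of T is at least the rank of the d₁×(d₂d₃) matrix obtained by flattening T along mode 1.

Lower bound: the mode-3 unfolding of T (rows indexed by k, columns by (i,j) = (1,1), (1,2), (2,1), (2,2)) is [[2, 8, -3, -6], [-2, 8, -1, -6], [0, 0, -4, -4]].
There the 3×3 minor on rows k ∈ {1, 2, 3}, columns (i,j) ∈ {(1,1), (1,2), (2,1)} is det [[2, 8, -3], [-2, 8, -1], [0, 0, -4]] = -128 ≠ 0, so this unfolding has rank ≥ 3; CP rank is at least every unfolding rank, so rank(T) ≥ 3. (This is only a lower bound: in general the CP rank may exceed every unfolding rank, so we still need to exhibit 3 rank-1 terms summing to T.)
Upper bound: T is a sum of 3 rank-1 terms, T = (1, -1) ∘ (1, 1) ∘ (4, 4, 8) + (2, -1) ∘ (1, 0) ∘ (-2, -4, -2) + (2, -1) ∘ (1, 2) ∘ (1, 1, -2) (written with every a and b primitive with positive leading entry and the scale carried by c; CP decompositions are not unique, and this one is verified by expanding entrywise), so rank(T) ≤ 3.
These bounds meet, so rank(T) = 3.
Check entry T[2,2,2] = -6: (-1)·(1)·(4) + (-1)·(0)·(-4) + (-1)·(2)·(1) = -6.

rank(T) = 3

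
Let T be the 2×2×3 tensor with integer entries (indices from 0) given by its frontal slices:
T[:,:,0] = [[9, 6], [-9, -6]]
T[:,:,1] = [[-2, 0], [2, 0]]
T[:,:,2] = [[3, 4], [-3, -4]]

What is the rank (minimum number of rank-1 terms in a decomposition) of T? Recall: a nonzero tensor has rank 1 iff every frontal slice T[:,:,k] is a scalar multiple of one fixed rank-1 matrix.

2

Lower bound: the mode-2 unfolding of T (rows indexed by j, columns by (i,k) = (0,0), (0,1), (0,2), (1,0), (1,1), (1,2)) is [[9, -2, 3, -9, 2, -3], [6, 0, 4, -6, 0, -4]].
There the 2×2 minor on rows j ∈ {0, 1}, columns (i,k) ∈ {(0,0), (0,1)} is det [[9, -2], [6, 0]] = 12 ≠ 0, so this unfolding has rank ≥ 2; CP rank is at least every unfolding rank, so rank(T) ≥ 2. (This is only a lower bound: in general the CP rank may exceed every unfolding rank, so we still need to exhibit 2 rank-1 terms summing to T.)
Upper bound — finding two terms. Every mode-1 slice of T is a multiple of one matrix: T[i,:,:] = a[i]·M with a = [1, -1] and M = [[9, -2, 3], [6, 0, 4]] (rows indexed by j, columns by k). So it suffices to write M as a sum of two rank-1 matrices.
Splitting M by its rows (j = 0, 1), M = [1, 0][9, -2, 3]ᵀ + [0, 1][6, 0, 4]ᵀ.
Hence T = [1, -1] ⊗ [1, 0] ⊗ [9, -2, 3] + [1, -1] ⊗ [0, 1] ⊗ [6, 0, 4], so rank(T) ≤ 2.
These bounds meet, so rank(T) = 2.
Check entry T[1,0,0] = -9: (-1)·(1)·(9) + (-1)·(0)·(6) = -9.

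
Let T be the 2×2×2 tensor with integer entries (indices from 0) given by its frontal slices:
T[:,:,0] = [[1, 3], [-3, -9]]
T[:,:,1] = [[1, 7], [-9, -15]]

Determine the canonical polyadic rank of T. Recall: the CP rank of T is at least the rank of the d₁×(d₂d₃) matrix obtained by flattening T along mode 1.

Lower bound: in the mode-2 unfolding of T (rows indexed by j, columns by (i,k)) the 2×2 minor on rows j ∈ {0, 1}, columns (i,k) ∈ {(0,0), (0,1)} is det [[1, 1], [3, 7]] = 4 ≠ 0, so that unfolding has rank ≥ 2 and hence rank(T) ≥ 2 (CP rank is at least every unfolding rank, though it can be larger).
Upper bound: with S_k = T[:,:,k], the two rank-1 terms a₁b₁ᵀ, a₂b₂ᵀ are the rank-1 members of the pencil x·S₀ + y·S₁.
det(x·S₀ + y·S₁) is 24·xy + 48·y² = 24·(x + 2·y)(y), vanishing at (x:y) = (2:-1) and (1:0).
M₁ = 2·S₀ − S₁ = [[1, -1], [3, -3]] = (1, 3)(1, -1)ᵀ and M₂ = S₀ = [[1, 3], [-3, -9]] = (1, -3)(1, 3)ᵀ, so take a₁ = (1, 3), b₁ = (1, -1), a₂ = (1, -3), b₂ = (1, 3).
Each slice is an integer combination of E₁ = a₁b₁ᵀ and E₂ = a₂b₂ᵀ: S₀ = E₂, S₁ = −E₁ + 2·E₂; reading off coefficients, c₁ = (0, -1) and c₂ = (1, 2).
Hence T = (1, 3) (x) (1, -1) (x) (0, -1) + (1, -3) (x) (1, 3) (x) (1, 2), so rank(T) ≤ 2.
These bounds meet, so rank(T) = 2.

2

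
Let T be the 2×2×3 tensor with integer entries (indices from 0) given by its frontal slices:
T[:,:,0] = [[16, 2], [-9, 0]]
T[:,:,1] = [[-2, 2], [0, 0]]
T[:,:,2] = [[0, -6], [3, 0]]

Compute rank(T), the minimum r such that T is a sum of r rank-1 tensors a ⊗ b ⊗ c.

Lower bound: in the mode-1 unfolding of T (rows indexed by i, columns by (j,k)) the 2×2 minor on rows i ∈ {0, 1}, columns (j,k) ∈ {(0,0), (0,1)} is det [[16, -2], [-9, 0]] = -18 ≠ 0, so that unfolding has rank ≥ 2 and hence rank(T) ≥ 2 (CP rank is at least every unfolding rank, though it can be larger).
Upper bound: with S_k = T[:,:,k], the two rank-1 terms a₁b₁ᵀ, a₂b₂ᵀ are the rank-1 members of the pencil x·S₀ + y·S₁.
det(x·S₀ + y·S₁) is 18·x² + 18·xy = 18·(x + y)(x), vanishing at (x:y) = (1:-1) and (0:1).
M₁ = S₀ − S₁ = [[18, 0], [-9, 0]] = 9·[2, -1][1, 0]ᵀ and M₂ = S₁ = [[-2, 2], [0, 0]] = (-2)·[1, 0][1, -1]ᵀ, so take a₁ = [2, -1], b₁ = [1, 0], a₂ = [1, 0], b₂ = [1, -1].
Each slice is an integer combination of E₁ = a₁b₁ᵀ and E₂ = a₂b₂ᵀ: S₀ = 9·E₁ − 2·E₂, S₁ = −2·E₂, S₂ = −3·E₁ + 6·E₂; reading off coefficients, c₁ = [9, 0, -3] and c₂ = [-2, -2, 6].
Hence T = [2, -1] ⊗ [1, 0] ⊗ [9, 0, -3] + [1, 0] ⊗ [1, -1] ⊗ [-2, -2, 6], so rank(T) ≤ 2.
These bounds meet, so rank(T) = 2.

2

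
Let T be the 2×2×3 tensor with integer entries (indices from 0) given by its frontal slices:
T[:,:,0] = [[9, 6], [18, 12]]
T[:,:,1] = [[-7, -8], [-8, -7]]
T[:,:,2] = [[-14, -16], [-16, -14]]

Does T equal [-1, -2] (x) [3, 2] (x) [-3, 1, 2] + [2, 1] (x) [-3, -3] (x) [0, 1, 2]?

No

Reconstruct entry (0,0,1) from the claimed factors: Σₗ aₗ[0]bₗ[0]cₗ[1] = (-1)·(3)·(1) + (2)·(-3)·(1) = -9, but T[0,0,1] = -7. The claim is false.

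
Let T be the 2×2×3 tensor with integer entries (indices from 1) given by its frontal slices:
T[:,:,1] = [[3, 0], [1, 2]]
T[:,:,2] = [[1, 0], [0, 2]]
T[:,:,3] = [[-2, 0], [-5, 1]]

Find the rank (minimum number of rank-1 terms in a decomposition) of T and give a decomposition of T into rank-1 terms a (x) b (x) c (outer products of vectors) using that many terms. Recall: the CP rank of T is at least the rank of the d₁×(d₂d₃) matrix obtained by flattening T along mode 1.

rank(T) = 3

Lower bound: in the mode-3 unfolding of T (rows indexed by k, columns by (i,j)) the 3×3 minor on rows k ∈ {1, 2, 3}, columns (i,j) ∈ {(1,1), (2,1), (2,2)} is det [[3, 1, 2], [1, 0, 2], [-2, -5, 1]] = 15 ≠ 0, so that unfolding has rank ≥ 3 and hence rank(T) ≥ 3 (CP rank is at least every unfolding rank, though it can be larger).
Upper bound: T is a sum of 3 rank-1 terms, T = [0, 1] (x) [1, -1] (x) [-2, -2, -1] + [1, -1] (x) [1, 0] (x) [1, 0, 0] + [1, 2] (x) [1, 0] (x) [2, 1, -2] (written with every a and b primitive with positive leading entry and the scale carried by c; CP decompositions are not unique, and this one is verified by expanding entrywise), so rank(T) ≤ 3.
These bounds meet, so rank(T) = 3.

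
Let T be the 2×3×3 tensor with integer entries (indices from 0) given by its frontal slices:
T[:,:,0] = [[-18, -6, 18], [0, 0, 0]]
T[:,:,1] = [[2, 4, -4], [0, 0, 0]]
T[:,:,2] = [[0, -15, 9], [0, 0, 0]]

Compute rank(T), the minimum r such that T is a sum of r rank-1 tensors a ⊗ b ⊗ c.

2

Lower bound: the mode-3 unfolding of T (rows indexed by k, columns by (i,j) = (0,0), (0,1), (0,2), (1,0), (1,1), (1,2)) is [[-18, -6, 18, 0, 0, 0], [2, 4, -4, 0, 0, 0], [0, -15, 9, 0, 0, 0]].
There the 2×2 minor on rows k ∈ {0, 1}, columns (i,j) ∈ {(0,0), (0,1)} is det [[-18, -6], [2, 4]] = -60 ≠ 0, so this unfolding has rank ≥ 2; CP rank is at least every unfolding rank, so rank(T) ≥ 2. (This is only a lower bound: in general the CP rank may exceed every unfolding rank, so we still need to exhibit 2 rank-1 terms summing to T.)
Upper bound — finding two terms. Every mode-1 slice of T is a multiple of one matrix: T[i,:,:] = a[i]·M with a = [1, 0] and M = [[-18, 2, 0], [-6, 4, -15], [18, -4, 9]] (rows indexed by j, columns by k). So it suffices to write M as a sum of two rank-1 matrices.
The columns of M satisfy (column 0) = −9·(column 1) − 2·(column 2), so splitting by columns, M = [2, 4, -4][-9, 1, 0]ᵀ + [0, -15, 9][-2, 0, 1]ᵀ.
Hence T = [1, 0] ⊗ [2, 4, -4] ⊗ [-9, 1, 0] + [1, 0] ⊗ [0, -15, 9] ⊗ [-2, 0, 1], so rank(T) ≤ 2.
These bounds meet, so rank(T) = 2.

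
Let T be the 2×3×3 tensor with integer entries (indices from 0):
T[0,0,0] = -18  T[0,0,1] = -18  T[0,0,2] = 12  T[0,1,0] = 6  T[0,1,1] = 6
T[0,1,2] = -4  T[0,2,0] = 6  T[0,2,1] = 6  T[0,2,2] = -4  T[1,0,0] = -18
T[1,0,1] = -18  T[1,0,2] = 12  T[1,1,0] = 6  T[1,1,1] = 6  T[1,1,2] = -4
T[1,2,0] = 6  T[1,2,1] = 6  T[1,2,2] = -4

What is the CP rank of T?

1

Lower bound: T ≠ 0 (e.g. T[0,0,0] = -18), so rank(T) ≥ 1.
Upper bound: if T = a ⊗ b ⊗ c then every fibre of T is a multiple of the corresponding factor, so read the factors off the fibres through the nonzero entry T[0,0,0] = -18.
The mode-1 fibre T[:,0,0] = [-18, -18] gives a = (1, 1) (primitive direction); the mode-2 fibre T[0,:,0] = [-18, 6, 6] gives b = (3, -1, -1); then c[k] = T[0,0,k] / (a[0]·b[0]) = [-18, -18, 12] / 3 = (-6, -6, 4).
Expanding (1, 1) ⊗ (3, -1, -1) ⊗ (-6, -6, 4) reproduces all 18 entries of T, so T = (1, 1) ⊗ (3, -1, -1) ⊗ (-6, -6, 4) and rank(T) ≤ 1.
These bounds meet, so rank(T) = 1.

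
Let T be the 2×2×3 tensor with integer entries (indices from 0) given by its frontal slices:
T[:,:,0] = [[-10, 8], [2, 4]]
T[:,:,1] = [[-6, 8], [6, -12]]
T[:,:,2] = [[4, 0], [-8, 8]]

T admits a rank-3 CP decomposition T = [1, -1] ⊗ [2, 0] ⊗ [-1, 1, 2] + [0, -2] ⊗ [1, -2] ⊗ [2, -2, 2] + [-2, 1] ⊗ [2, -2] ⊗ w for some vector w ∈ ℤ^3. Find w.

w = [2, 2, 0]

Subtract the known terms from T to get the rank-1 residual R = [-2, 1] ⊗ [2, -2] ⊗ w, so R[i,j,k] = a[i]·b[j]·w[k]. Pick indices with nonzero a[0]·b[0] = (-2)·(2) = -4. Only the fibre through (0,0,·) is needed: R[0,0,:] = T[0,0,:] − Σₗ aₗ[0]bₗ[0]cₗ = [-10, -6, 4] − (1)·(2)·[-1, 1, 2] − (0)·(1)·[2, -2, 2] = [-8, -8, 0]. Then w[k] = R[0,0,k] / -4 for each k, giving w = [-8, -8, 0] / -4 = [2, 2, 0].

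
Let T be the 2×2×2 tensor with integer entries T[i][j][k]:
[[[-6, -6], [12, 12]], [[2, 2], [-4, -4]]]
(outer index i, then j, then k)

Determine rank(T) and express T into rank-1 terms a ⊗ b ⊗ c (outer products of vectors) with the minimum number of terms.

Lower bound: T ≠ 0 (e.g. T[0,0,0] = -6), so rank(T) ≥ 1.
Upper bound: if T = a ⊗ b ⊗ c then every fibre of T is a multiple of the corresponding factor, so read the factors off the fibres through the nonzero entry T[0,0,0] = -6.
The mode-1 fibre T[:,0,0] = [-6, 2] gives a = [3, -1] (primitive direction); the mode-2 fibre T[0,:,0] = [-6, 12] gives b = [1, -2]; then c[k] = T[0,0,k] / (a[0]·b[0]) = [-6, -6] / 3 = [-2, -2].
Expanding [3, -1] ⊗ [1, -2] ⊗ [-2, -2] reproduces all 8 entries of T, so T = [3, -1] ⊗ [1, -2] ⊗ [-2, -2] and rank(T) ≤ 1.
These bounds meet, so rank(T) = 1.

rank(T) = 1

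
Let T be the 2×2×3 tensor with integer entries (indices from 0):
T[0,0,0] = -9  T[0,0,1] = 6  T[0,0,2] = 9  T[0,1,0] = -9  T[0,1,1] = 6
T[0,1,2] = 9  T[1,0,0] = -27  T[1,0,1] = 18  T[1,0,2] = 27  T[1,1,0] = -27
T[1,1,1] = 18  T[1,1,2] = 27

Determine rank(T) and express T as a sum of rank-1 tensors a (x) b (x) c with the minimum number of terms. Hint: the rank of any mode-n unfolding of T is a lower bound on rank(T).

rank(T) = 1

Lower bound: T ≠ 0 (e.g. T[0,0,0] = -9), so rank(T) ≥ 1.
Upper bound: if T = a (x) b (x) c then every fibre of T is a multiple of the corresponding factor, so read the factors off the fibres through the nonzero entry T[0,0,0] = -9.
The mode-1 fibre T[:,0,0] = [-9, -27] gives a = (1, 3) (primitive direction); the mode-2 fibre T[0,:,0] = [-9, -9] gives b = (1, 1); then c[k] = T[0,0,k] / (a[0]·b[0]) = [-9, 6, 9] / 1 = (-9, 6, 9).
Expanding (1, 3) (x) (1, 1) (x) (-9, 6, 9) reproduces all 12 entries of T, so T = (1, 3) (x) (1, 1) (x) (-9, 6, 9) and rank(T) ≤ 1.
These bounds meet, so rank(T) = 1.
Check entry T[1,1,0] = -27: (3)·(1)·(-9) = -27.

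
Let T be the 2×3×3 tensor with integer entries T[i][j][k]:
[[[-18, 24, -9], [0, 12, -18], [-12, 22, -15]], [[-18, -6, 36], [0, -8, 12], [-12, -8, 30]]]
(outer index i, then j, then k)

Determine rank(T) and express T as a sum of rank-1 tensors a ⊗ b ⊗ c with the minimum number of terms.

Lower bound: the mode-2 unfolding of T (rows indexed by j, columns by (i,k) = (0,0), (0,1), (0,2), (1,0), (1,1), (1,2)) is [[-18, 24, -9, -18, -6, 36], [0, 12, -18, 0, -8, 12], [-12, 22, -15, -12, -8, 30]].
There the 2×2 minor on rows j ∈ {0, 1}, columns (i,k) ∈ {(0,0), (0,1)} is det [[-18, 24], [0, 12]] = -216 ≠ 0, so this unfolding has rank ≥ 2; CP rank is at least every unfolding rank, so rank(T) ≥ 2. (This is only a lower bound: in general the CP rank may exceed every unfolding rank, so we still need to exhibit 2 rank-1 terms summing to T.)
Upper bound — finding two terms. Write S_k = T[:,:,k] for the frontal slices: S₀ = [[-18, 0, -12], [-18, 0, -12]], S₁ = [[24, 12, 22], [-6, -8, -8]], S₂ = [[-9, -18, -15], [36, 12, 30]].
If T = a₁ ⊗ b₁ ⊗ c₁ + a₂ ⊗ b₂ ⊗ c₂ then each S_k = c₁[k]·a₁b₁ᵀ + c₂[k]·a₂b₂ᵀ. S₀ and S₁ are linearly independent, so a₁b₁ᵀ and a₂b₂ᵀ must span the same plane of matrices: they are the rank-1 matrices of the form x·S₀ + y·S₁.
The 2×2 minor of x·S₀ + y·S₁ on rows {0,1}, columns {0,1} is 360·xy − 120·y² = 120·(3·x − y)(y), vanishing at (x:y) = (1:3) and (1:0).
M₁ = S₀ + 3·S₁ = [[54, 36, 54], [-36, -24, -36]] = 6·[3, -2][3, 2, 3]ᵀ and M₂ = S₀ = [[-18, 0, -12], [-18, 0, -12]] = (-6)·[1, 1][3, 0, 2]ᵀ, so take a₁ = [3, -2], b₁ = [3, 2, 3], a₂ = [1, 1], b₂ = [3, 0, 2].
Each slice is an integer combination of E₁ = a₁b₁ᵀ and E₂ = a₂b₂ᵀ: S₀ = −6·E₂, S₁ = 2·E₁ + 2·E₂, S₂ = −3·E₁ + 6·E₂; reading off coefficients, c₁ = [0, 2, -3] and c₂ = [-6, 2, 6].
Hence T = [3, -2] ⊗ [3, 2, 3] ⊗ [0, 2, -3] + [1, 1] ⊗ [3, 0, 2] ⊗ [-6, 2, 6], so rank(T) ≤ 2.
These bounds meet, so rank(T) = 2.

rank(T) = 2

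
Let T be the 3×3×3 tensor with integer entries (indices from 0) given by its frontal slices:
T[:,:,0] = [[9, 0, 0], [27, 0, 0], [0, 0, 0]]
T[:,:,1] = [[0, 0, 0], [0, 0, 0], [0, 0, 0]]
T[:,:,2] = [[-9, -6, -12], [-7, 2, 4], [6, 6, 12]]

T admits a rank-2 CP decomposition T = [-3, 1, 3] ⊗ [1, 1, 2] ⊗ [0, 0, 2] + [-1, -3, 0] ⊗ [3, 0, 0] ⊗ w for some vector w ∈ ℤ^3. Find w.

Subtract the known terms from T to get the rank-1 residual R = [-1, -3, 0] ⊗ [3, 0, 0] ⊗ w, so R[i,j,k] = a[i]·b[j]·w[k]. Pick indices with nonzero a[0]·b[0] = (-1)·(3) = -3. Only the fibre through (0,0,·) is needed: R[0,0,:] = T[0,0,:] − Σₗ aₗ[0]bₗ[0]cₗ = [9, 0, -9] − (-3)·(1)·[0, 0, 2] = [9, 0, -3]. Then w[k] = R[0,0,k] / -3 for each k, giving w = [9, 0, -3] / -3 = [-3, 0, 1].

w = [-3, 0, 1]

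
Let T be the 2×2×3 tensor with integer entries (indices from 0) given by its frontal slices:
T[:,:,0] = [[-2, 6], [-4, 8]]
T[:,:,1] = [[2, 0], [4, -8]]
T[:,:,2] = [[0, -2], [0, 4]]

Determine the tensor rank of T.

Lower bound: the mode-3 unfolding of T (rows indexed by k, columns by (i,j) = (0,0), (0,1), (1,0), (1,1)) is [[-2, 6, -4, 8], [2, 0, 4, -8], [0, -2, 0, 4]].
There the 3×3 minor on rows k ∈ {0, 1, 2}, columns (i,j) ∈ {(0,0), (0,1), (1,1)} is det [[-2, 6, 8], [2, 0, -8], [0, -2, 4]] = -48 ≠ 0, so this unfolding has rank ≥ 3; CP rank is at least every unfolding rank, so rank(T) ≥ 3. (This is only a lower bound: in general the CP rank may exceed every unfolding rank, so we still need to exhibit 3 rank-1 terms summing to T.)
Upper bound: T is a sum of 3 rank-1 terms, T = [1, 0] (x) [0, 1] (x) [2, 4, -4] + [1, 2] (x) [0, 1] (x) [4, -4, 2] + [1, 2] (x) [1, 0] (x) [-2, 2, 0] (one valid choice — decompositions are not unique — normalised so each a, b is primitive with positive first nonzero entry; check it by expanding all entries), so rank(T) ≤ 3.
These bounds meet, so rank(T) = 3.

3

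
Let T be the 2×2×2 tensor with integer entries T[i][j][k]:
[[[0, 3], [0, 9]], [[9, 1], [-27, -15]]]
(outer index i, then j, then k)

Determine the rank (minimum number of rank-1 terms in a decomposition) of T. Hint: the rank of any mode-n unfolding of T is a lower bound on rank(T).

Lower bound: in the mode-2 unfolding of T (rows indexed by j, columns by (i,k)) the 2×2 minor on rows j ∈ {0, 1}, columns (i,k) ∈ {(0,1), (1,0)} is det [[3, 9], [9, -27]] = -162 ≠ 0, so that unfolding has rank ≥ 2 and hence rank(T) ≥ 2 (CP rank is at least every unfolding rank, though it can be larger).
Upper bound: with S_k = T[:,:,k], the two rank-1 terms a₁b₁ᵀ, a₂b₂ᵀ are the rank-1 members of the pencil x·S₀ + y·S₁.
det(x·S₀ + y·S₁) is −162·xy − 54·y² = (-54)·(y)(3·x + y), vanishing at (x:y) = (1:0) and (1:-3).
M₁ = S₀ = [[0, 0], [9, -27]] = 9·(0, 1)(1, -3)ᵀ and M₂ = S₀ − 3·S₁ = [[-9, -27], [6, 18]] = (-3)·(3, -2)(1, 3)ᵀ, so take a₁ = (0, 1), b₁ = (1, -3), a₂ = (3, -2), b₂ = (1, 3).
Each slice is an integer combination of E₁ = a₁b₁ᵀ and E₂ = a₂b₂ᵀ: S₀ = 9·E₁, S₁ = 3·E₁ + E₂; reading off coefficients, c₁ = (9, 3) and c₂ = (0, 1).
Hence T = (0, 1) ⊗ (1, -3) ⊗ (9, 3) + (3, -2) ⊗ (1, 3) ⊗ (0, 1), so rank(T) ≤ 2.
These bounds meet, so rank(T) = 2.

2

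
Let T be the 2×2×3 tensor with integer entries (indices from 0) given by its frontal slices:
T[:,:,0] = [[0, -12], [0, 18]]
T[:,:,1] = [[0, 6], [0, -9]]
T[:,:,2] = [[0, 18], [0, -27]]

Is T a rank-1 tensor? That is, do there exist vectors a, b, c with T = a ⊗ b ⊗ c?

Yes

If T = a ⊗ b ⊗ c then every fibre of T is a multiple of the corresponding factor, so read the factors off the fibres through the nonzero entry T[0,1,0] = -12.
The mode-1 fibre T[:,1,0] = [-12, 18] gives a = [2, -3] (primitive direction); the mode-2 fibre T[0,:,0] = [0, -12] gives b = [0, 1]; then c[k] = T[0,1,k] / (a[0]·b[1]) = [-12, 6, 18] / 2 = [-6, 3, 9].
Expanding [2, -3] ⊗ [0, 1] ⊗ [-6, 3, 9] reproduces all 12 entries of T, so T = [2, -3] ⊗ [0, 1] ⊗ [-6, 3, 9] and rank(T) ≤ 1.
Equivalently every frontal slice T[:,:,k] is c[k] times the rank-1 matrix [2, -3] ⊗ [0, 1]. So T has rank 1 (it is nonzero).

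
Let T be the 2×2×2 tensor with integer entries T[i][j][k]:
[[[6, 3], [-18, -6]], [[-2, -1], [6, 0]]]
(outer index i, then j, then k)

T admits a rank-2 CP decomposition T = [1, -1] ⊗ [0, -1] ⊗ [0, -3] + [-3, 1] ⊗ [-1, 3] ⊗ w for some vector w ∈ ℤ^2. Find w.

Subtract the known terms from T to get the rank-1 residual R = [-3, 1] ⊗ [-1, 3] ⊗ w, so R[i,j,k] = a[i]·b[j]·w[k]. Pick indices with nonzero a[0]·b[0] = (-3)·(-1) = 3. Only the fibre through (0,0,·) is needed: R[0,0,:] = T[0,0,:] − Σₗ aₗ[0]bₗ[0]cₗ = [6, 3] − (1)·(0)·[0, -3] = [6, 3]. Then w[k] = R[0,0,k] / 3 for each k, giving w = [6, 3] / 3 = [2, 1].

w = [2, 1]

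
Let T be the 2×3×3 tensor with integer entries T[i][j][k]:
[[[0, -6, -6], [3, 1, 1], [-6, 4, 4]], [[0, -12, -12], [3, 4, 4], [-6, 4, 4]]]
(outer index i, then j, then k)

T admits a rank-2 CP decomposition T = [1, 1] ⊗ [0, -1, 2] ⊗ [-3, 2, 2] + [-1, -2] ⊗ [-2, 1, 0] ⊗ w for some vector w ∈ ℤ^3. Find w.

w = [0, -3, -3]

Subtract the known terms from T to get the rank-1 residual R = [-1, -2] ⊗ [-2, 1, 0] ⊗ w, so R[i,j,k] = a[i]·b[j]·w[k]. Pick indices with nonzero a[0]·b[0] = (-1)·(-2) = 2. Only the fibre through (0,0,·) is needed: R[0,0,:] = T[0,0,:] − Σₗ aₗ[0]bₗ[0]cₗ = [0, -6, -6] − (1)·(0)·[-3, 2, 2] = [0, -6, -6]. Then w[k] = R[0,0,k] / 2 for each k, giving w = [0, -6, -6] / 2 = [0, -3, -3].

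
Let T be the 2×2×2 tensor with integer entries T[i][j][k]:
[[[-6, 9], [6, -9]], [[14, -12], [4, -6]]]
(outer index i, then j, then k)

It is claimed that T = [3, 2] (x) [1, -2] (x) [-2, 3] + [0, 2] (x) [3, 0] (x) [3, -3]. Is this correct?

Reconstruct entry (0,1,0) from the claimed factors: Σₗ aₗ[0]bₗ[1]cₗ[0] = (3)·(-2)·(-2) + (0)·(0)·(3) = 12, but T[0,1,0] = 6. The claim is false.

No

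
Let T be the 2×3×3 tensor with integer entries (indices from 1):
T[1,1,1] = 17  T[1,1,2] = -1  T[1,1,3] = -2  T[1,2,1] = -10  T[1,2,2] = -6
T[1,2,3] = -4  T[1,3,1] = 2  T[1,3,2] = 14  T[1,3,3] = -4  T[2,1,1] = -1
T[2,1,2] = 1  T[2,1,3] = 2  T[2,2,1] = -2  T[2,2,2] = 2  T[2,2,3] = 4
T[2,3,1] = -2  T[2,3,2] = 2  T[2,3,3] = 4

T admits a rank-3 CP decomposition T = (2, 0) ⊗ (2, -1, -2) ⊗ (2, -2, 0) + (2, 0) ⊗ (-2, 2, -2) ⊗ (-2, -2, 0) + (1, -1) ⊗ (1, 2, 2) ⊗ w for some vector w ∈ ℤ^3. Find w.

w = (1, -1, -2)

Subtract the known terms from T to get the rank-1 residual R = (1, -1) ⊗ (1, 2, 2) ⊗ w, so R[i,j,k] = a[i]·b[j]·w[k]. Pick indices with nonzero a[1]·b[1] = (1)·(1) = 1. Only the fibre through (1,1,·) is needed: R[1,1,:] = T[1,1,:] − Σₗ aₗ[1]bₗ[1]cₗ = [17, -1, -2] − (2)·(2)·(2, -2, 0) − (2)·(-2)·(-2, -2, 0) = [1, -1, -2]. Then w[k] = R[1,1,k] / 1 for each k, giving w = [1, -1, -2] / 1 = (1, -1, -2).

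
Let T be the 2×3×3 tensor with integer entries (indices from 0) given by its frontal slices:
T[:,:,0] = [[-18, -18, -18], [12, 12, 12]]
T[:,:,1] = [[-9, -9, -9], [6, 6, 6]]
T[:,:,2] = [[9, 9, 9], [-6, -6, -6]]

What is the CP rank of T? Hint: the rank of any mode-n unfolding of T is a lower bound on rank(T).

1

Lower bound: T ≠ 0 (e.g. T[0,0,0] = -18), so rank(T) ≥ 1.
Upper bound: if T = a ⊗ b ⊗ c then every fibre of T is a multiple of the corresponding factor, so read the factors off the fibres through the nonzero entry T[0,0,0] = -18.
The mode-1 fibre T[:,0,0] = [-18, 12] gives a = (3, -2) (primitive direction); the mode-2 fibre T[0,:,0] = [-18, -18, -18] gives b = (1, 1, 1); then c[k] = T[0,0,k] / (a[0]·b[0]) = [-18, -9, 9] / 3 = (-6, -3, 3).
Expanding (3, -2) ⊗ (1, 1, 1) ⊗ (-6, -3, 3) reproduces all 18 entries of T, so T = (3, -2) ⊗ (1, 1, 1) ⊗ (-6, -3, 3) and rank(T) ≤ 1.
These bounds meet, so rank(T) = 1.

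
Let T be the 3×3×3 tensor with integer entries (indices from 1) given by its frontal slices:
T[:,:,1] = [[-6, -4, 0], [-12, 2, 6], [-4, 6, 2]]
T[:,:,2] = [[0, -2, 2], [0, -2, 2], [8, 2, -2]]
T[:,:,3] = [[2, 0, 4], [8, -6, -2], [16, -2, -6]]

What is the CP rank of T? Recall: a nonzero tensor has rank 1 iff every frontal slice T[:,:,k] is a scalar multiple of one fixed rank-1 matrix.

3

Lower bound: the mode-1 unfolding of T (rows indexed by i, columns by (j,k) = (1,1), (1,2), (1,3), (2,1), (2,2), (2,3), (3,1), (3,2), (3,3)) is [[-6, 0, 2, -4, -2, 0, 0, 2, 4], [-12, 0, 8, 2, -2, -6, 6, 2, -2], [-4, 8, 16, 6, 2, -2, 2, -2, -6]].
There the 3×3 minor on rows i ∈ {1, 2, 3}, columns (j,k) ∈ {(1,1), (1,2), (1,3)} is det [[-6, 0, 2], [-12, 0, 8], [-4, 8, 16]] = 192 ≠ 0, so this unfolding has rank ≥ 3; CP rank is at least every unfolding rank, so rank(T) ≥ 3. (Unfolding ranks only ever bound the CP rank from below — rank(T) can be strictly larger than all of them — so the matching upper bound has to come from an explicit 3-term decomposition.)
Upper bound: T is a sum of 3 rank-1 terms, T = (1, -2, -2) (x) (1, -1, -1) (x) (2, 0, -2) + (1, 1, -1) (x) (2, 1, -1) (x) (-2, -2, -2) + (1, 1, 1) (x) (1, 0, 0) (x) (-4, 4, 8) (one valid choice — decompositions are not unique — normalised so each a, b is primitive with positive first nonzero entry; check it by expanding all entries), so rank(T) ≤ 3.
These bounds meet, so rank(T) = 3.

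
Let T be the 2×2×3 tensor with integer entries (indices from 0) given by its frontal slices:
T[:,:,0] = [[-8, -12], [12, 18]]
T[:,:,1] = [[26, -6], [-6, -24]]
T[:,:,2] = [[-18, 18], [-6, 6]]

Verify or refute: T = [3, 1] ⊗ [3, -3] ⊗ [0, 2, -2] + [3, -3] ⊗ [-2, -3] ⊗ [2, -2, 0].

Reconstruct entry (0,0,0) from the claimed factors: Σₗ aₗ[0]bₗ[0]cₗ[0] = (3)·(3)·(0) + (3)·(-2)·(2) = -12, but T[0,0,0] = -8. The claim is false.

No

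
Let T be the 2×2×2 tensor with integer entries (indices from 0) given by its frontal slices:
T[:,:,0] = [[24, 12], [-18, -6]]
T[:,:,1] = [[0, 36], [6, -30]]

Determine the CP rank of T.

Lower bound: in the mode-1 unfolding of T (rows indexed by i, columns by (j,k)) the 2×2 minor on rows i ∈ {0, 1}, columns (j,k) ∈ {(0,0), (0,1)} is det [[24, 0], [-18, 6]] = 144 ≠ 0, so that unfolding has rank ≥ 2 and hence rank(T) ≥ 2 (CP rank is at least every unfolding rank, though it can be larger).
Upper bound: with S_k = T[:,:,k], the two rank-1 terms a₁b₁ᵀ, a₂b₂ᵀ are the rank-1 members of the pencil x·S₀ + y·S₁.
det(x·S₀ + y·S₁) is 72·x² − 144·xy − 216·y² = 72·(x − 3·y)(x + y), vanishing at (x:y) = (3:1) and (1:-1).
M₁ = 3·S₀ + S₁ = [[72, 72], [-48, -48]] = 24·[3, -2][1, 1]ᵀ and M₂ = S₀ − S₁ = [[24, -24], [-24, 24]] = 24·[1, -1][1, -1]ᵀ, so take a₁ = [3, -2], b₁ = [1, 1], a₂ = [1, -1], b₂ = [1, -1].
Each slice is an integer combination of E₁ = a₁b₁ᵀ and E₂ = a₂b₂ᵀ: S₀ = 6·E₁ + 6·E₂, S₁ = 6·E₁ − 18·E₂; reading off coefficients, c₁ = [6, 6] and c₂ = [6, -18].
Hence T = [3, -2] (x) [1, 1] (x) [6, 6] + [1, -1] (x) [1, -1] (x) [6, -18], so rank(T) ≤ 2.
These bounds meet, so rank(T) = 2.

2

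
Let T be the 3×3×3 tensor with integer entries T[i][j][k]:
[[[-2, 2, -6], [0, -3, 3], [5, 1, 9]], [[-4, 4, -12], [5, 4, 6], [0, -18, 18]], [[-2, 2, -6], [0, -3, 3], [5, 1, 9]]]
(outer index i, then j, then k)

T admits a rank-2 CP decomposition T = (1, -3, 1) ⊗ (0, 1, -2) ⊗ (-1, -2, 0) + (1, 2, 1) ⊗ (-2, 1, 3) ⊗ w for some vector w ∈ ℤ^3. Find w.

Subtract the known terms from T to get the rank-1 residual R = (1, 2, 1) ⊗ (-2, 1, 3) ⊗ w, so R[i,j,k] = a[i]·b[j]·w[k]. Pick indices with nonzero a[0]·b[0] = (1)·(-2) = -2. Only the fibre through (0,0,·) is needed: R[0,0,:] = T[0,0,:] − Σₗ aₗ[0]bₗ[0]cₗ = [-2, 2, -6] − (1)·(0)·(-1, -2, 0) = [-2, 2, -6]. Then w[k] = R[0,0,k] / -2 for each k, giving w = [-2, 2, -6] / -2 = (1, -1, 3).

w = (1, -1, 3)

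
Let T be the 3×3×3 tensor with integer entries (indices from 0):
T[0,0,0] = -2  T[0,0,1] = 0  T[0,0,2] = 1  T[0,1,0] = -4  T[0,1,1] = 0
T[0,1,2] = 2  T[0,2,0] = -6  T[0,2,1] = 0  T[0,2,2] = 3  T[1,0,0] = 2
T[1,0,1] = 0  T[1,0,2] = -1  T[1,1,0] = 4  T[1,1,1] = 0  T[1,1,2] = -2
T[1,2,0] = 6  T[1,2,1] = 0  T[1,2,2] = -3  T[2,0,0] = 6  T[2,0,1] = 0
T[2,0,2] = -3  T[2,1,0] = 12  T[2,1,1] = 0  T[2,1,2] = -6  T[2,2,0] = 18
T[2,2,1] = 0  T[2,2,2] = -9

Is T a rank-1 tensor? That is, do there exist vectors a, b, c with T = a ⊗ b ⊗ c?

Yes

The mode-1 fibre T[:,0,0] = [-2, 2, 6] gives a = [1, -1, -3] (primitive direction); the mode-2 fibre T[0,:,0] = [-2, -4, -6] gives b = [1, 2, 3]; then c[k] = T[0,0,k] / (a[0]·b[0]) = [-2, 0, 1] / 1 = [-2, 0, 1].
Expanding [1, -1, -3] ⊗ [1, 2, 3] ⊗ [-2, 0, 1] reproduces all 27 entries of T, so T = [1, -1, -3] ⊗ [1, 2, 3] ⊗ [-2, 0, 1] and rank(T) ≤ 1.
Equivalently every frontal slice T[:,:,k] is c[k] times the rank-1 matrix [1, -1, -3] ⊗ [1, 2, 3]. So T has rank 1 (it is nonzero).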